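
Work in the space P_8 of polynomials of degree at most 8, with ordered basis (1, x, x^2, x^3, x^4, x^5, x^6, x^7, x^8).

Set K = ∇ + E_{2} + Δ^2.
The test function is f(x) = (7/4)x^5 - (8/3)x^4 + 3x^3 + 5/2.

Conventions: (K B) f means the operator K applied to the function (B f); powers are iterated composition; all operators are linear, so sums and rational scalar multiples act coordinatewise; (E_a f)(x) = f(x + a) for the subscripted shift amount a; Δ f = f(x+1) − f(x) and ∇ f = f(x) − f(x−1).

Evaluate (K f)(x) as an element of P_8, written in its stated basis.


∇ f = (35/4)x^4 - (169/6)x^3 + (85/2)x^2 - (341/12)x + 89/12
E_{2} f = (7/4)x^5 + (89/6)x^4 + (155/3)x^3 + 94x^2 + (272/3)x + 239/6
Δ f = (35/4)x^4 + (41/6)x^3 + (21/2)x^2 + (85/12)x + 25/12
Δ Δ f = 35x^3 + 73x^2 + (153/2)x + 199/6
(∇ + E_{2} + Δ^2) f = (7/4)x^5 + (283/12)x^4 + (117/2)x^3 + (419/2)x^2 + (555/4)x + 965/12

the result is g(x) = (7/4)x^5 + (283/12)x^4 + (117/2)x^3 + (419/2)x^2 + (555/4)x + 965/12


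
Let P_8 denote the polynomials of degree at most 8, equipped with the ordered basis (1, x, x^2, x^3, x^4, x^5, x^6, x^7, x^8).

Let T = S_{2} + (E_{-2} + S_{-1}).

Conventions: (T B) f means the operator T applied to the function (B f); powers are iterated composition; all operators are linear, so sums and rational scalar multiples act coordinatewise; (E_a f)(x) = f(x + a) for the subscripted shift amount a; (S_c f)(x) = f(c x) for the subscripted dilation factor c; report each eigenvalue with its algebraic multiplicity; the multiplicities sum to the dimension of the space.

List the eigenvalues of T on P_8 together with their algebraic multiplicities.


λ = 2 (multiplicity 1), λ = 3 (multiplicity 1), λ = 6 (multiplicity 1), λ = 8 (multiplicity 1), λ = 18 (multiplicity 1), λ = 32 (multiplicity 1), λ = 66 (multiplicity 1), λ = 128 (multiplicity 1), λ = 258 (multiplicity 1)

image of 1: 3
image of x: 2x - 2
image of x^2: 6x^2 - 4x + 4
image of x^3: 8x^3 - 6x^2 + 12x - 8
image of x^4: 18x^4 - 8x^3 + 24x^2 - 32x + 16
image of x^5: 32x^5 - 10x^4 + 40x^3 - 80x^2 + 80x - 32
image of x^6: 66x^6 - 12x^5 + 60x^4 - 160x^3 + 240x^2 - 192x + 64
image of x^7: 128x^7 - 14x^6 + 84x^5 - 280x^4 + 560x^3 - 672x^2 + 448x - 128
image of x^8: 258x^8 - 16x^7 + 112x^6 - 448x^5 + 1120x^4 - 1792x^3 + 1792x^2 - 1024x + 256
the matrix is upper triangular; its diagonal is (3, 2, 6, 8, 18, 32, 66, 128, 258)
for a triangular matrix the eigenvalues are the diagonal entries, with algebraic multiplicity their repetition count


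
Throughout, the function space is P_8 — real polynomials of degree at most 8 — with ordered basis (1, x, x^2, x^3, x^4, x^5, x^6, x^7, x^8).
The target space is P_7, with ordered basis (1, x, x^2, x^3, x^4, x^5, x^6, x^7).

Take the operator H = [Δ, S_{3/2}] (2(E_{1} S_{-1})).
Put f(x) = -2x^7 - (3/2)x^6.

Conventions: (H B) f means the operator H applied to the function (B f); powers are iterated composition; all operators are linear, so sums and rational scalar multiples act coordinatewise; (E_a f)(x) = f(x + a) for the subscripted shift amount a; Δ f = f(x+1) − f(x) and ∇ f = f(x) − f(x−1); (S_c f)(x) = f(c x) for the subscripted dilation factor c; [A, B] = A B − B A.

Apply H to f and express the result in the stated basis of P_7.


g(x) = (5103/32)x^6 + (10935/8)x^5 + (313065/64)x^4 + (299295/32)x^3 + (644733/64)x^2 + (92691/16)x + 88895/64

S_{-1} f = 2x^7 - (3/2)x^6
E_{1} S_{-1} f = 2x^7 + (25/2)x^6 + 33x^5 + (95/2)x^4 + 40x^3 + (39/2)x^2 + 5x + 1/2
(2(E_{1} S_{-1})) f = 4x^7 + 25x^6 + 66x^5 + 95x^4 + 80x^3 + 39x^2 + 10x + 1
S_{3/2} (2(E_{1} S_{-1})) f = (2187/32)x^7 + (18225/64)x^6 + (8019/16)x^5 + (7695/16)x^4 + 270x^3 + (351/4)x^2 + 15x + 1
Δ S_{3/2} (2(E_{1} S_{-1})) f = (15309/32)x^6 + (50301/16)x^5 + (586845/64)x^4 + (480735/32)x^3 + (922509/64)x^2 + (121635/16)x + 109311/64
Δ (2(E_{1} S_{-1})) f = 28x^6 + 234x^5 + 845x^4 + 1680x^3 + 1929x^2 + 1206x + 319
S_{3/2} Δ (2(E_{1} S_{-1})) f = (5103/16)x^6 + (28431/16)x^5 + (68445/16)x^4 + 5670x^3 + (17361/4)x^2 + 1809x + 319
[Δ, S_{3/2}] (2(E_{1} S_{-1})) f = (5103/32)x^6 + (10935/8)x^5 + (313065/64)x^4 + (299295/32)x^3 + (644733/64)x^2 + (92691/16)x + 88895/64


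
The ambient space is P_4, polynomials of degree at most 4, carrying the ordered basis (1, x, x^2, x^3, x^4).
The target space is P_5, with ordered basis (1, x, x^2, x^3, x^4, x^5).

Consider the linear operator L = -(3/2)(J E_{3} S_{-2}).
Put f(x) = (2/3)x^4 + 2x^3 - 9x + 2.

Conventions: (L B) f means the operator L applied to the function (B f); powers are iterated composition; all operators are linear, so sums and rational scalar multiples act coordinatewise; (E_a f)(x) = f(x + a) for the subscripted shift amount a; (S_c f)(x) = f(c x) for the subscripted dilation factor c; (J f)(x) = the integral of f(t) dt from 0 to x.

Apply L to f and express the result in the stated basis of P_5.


the result is g(x) = -(16/5)x^5 - 42x^4 - 216x^3 - (1107/2)x^2 - 732x

S_{-2} f = (32/3)x^4 - 16x^3 + 18x + 2
E_{3} S_{-2} f = (32/3)x^4 + 112x^3 + 432x^2 + 738x + 488
J E_{3} S_{-2} f = (32/15)x^5 + 28x^4 + 144x^3 + 369x^2 + 488x
(-(3/2)(J E_{3} S_{-2})) f = -(16/5)x^5 - 42x^4 - 216x^3 - (1107/2)x^2 - 732x


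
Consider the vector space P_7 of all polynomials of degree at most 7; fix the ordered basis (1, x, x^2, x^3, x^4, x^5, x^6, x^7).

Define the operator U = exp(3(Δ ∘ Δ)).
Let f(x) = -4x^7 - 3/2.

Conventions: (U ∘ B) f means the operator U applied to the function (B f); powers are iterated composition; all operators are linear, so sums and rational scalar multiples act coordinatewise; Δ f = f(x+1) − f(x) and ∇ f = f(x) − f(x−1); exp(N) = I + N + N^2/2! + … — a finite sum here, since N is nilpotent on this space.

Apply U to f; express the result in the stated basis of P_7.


order-1 term: -504x^5 - 2520x^4 - 5880x^3 - 7560x^2 - 5208x - 1512
order-2 term: -15120x^3 - 90720x^2 - 196560x - 151200
order-3 term: -90720x - 272160
the series for exp(3(Δ ∘ Δ)) f terminates at order 3
exp(3(Δ ∘ Δ)) f = -4x^7 - 504x^5 - 2520x^4 - 21000x^3 - 98280x^2 - 292488x - 849747/2

the result is g(x) = -4x^7 - 504x^5 - 2520x^4 - 21000x^3 - 98280x^2 - 292488x - 849747/2


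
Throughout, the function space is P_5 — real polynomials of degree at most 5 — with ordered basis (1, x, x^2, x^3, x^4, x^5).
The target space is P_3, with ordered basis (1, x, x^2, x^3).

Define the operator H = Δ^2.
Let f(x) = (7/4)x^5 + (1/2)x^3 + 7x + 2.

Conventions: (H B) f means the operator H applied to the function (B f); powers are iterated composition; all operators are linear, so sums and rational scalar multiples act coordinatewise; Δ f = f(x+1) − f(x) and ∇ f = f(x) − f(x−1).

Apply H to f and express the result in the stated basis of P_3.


Δ f = (35/4)x^4 + (35/2)x^3 + 19x^2 + (41/4)x + 37/4
Δ Δ f = 35x^3 + 105x^2 + (251/2)x + 111/2

the image equals g(x) = 35x^3 + 105x^2 + (251/2)x + 111/2


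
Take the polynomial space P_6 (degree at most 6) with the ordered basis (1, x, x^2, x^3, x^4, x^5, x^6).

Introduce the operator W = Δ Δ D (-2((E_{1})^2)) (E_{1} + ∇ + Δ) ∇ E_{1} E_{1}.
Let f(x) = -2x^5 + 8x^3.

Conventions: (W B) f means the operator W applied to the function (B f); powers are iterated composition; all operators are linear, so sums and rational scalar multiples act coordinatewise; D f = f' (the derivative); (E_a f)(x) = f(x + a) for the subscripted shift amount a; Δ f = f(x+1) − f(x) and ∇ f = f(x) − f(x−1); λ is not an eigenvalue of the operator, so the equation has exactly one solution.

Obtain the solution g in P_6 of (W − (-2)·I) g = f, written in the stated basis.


g(x) = -x^5 + 4x^3 - 120x - 900

write g with unknown coordinates in the stated basis and equate coefficients in (W − (-2)·I) g = f
solving from the highest basis element down gives g = -x^5 + 4x^3 - 120x - 900
check: W g = 240x + 1800
so W g − (-2)·g = -2x^5 + 8x^3 = f ✓


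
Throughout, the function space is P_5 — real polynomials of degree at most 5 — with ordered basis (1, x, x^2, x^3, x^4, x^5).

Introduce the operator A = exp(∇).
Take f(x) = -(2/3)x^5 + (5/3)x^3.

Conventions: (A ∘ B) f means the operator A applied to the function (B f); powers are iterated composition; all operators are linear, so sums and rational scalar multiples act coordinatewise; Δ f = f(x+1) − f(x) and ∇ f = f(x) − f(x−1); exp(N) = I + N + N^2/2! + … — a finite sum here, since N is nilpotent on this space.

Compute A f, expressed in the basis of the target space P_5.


order-1 term: -(10/3)x^4 + (20/3)x^3 - (5/3)x^2 - (5/3)x + 1
order-2 term: -(20/3)x^3 + 20x^2 - (55/3)x + 5
order-3 term: -(20/3)x^2 + 20x - 15
order-4 term: -(10/3)x + 20/3
order-5 term: -2/3
the series for exp(∇) f terminates at order 5
exp(∇) f = -(2/3)x^5 - (10/3)x^4 + (5/3)x^3 + (35/3)x^2 - (10/3)x - 3

the result is g(x) = -(2/3)x^5 - (10/3)x^4 + (5/3)x^3 + (35/3)x^2 - (10/3)x - 3


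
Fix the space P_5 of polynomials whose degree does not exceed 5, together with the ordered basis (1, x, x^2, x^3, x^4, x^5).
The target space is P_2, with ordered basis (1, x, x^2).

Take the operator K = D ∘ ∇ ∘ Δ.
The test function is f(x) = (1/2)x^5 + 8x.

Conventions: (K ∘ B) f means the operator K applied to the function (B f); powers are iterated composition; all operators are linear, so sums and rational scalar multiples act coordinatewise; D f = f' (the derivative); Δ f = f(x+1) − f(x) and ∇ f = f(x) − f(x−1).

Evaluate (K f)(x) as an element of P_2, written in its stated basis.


the result is g(x) = 30x^2 + 5

Δ f = (5/2)x^4 + 5x^3 + 5x^2 + (5/2)x + 17/2
∇ Δ f = 10x^3 + 5x
D ∇ Δ f = 30x^2 + 5


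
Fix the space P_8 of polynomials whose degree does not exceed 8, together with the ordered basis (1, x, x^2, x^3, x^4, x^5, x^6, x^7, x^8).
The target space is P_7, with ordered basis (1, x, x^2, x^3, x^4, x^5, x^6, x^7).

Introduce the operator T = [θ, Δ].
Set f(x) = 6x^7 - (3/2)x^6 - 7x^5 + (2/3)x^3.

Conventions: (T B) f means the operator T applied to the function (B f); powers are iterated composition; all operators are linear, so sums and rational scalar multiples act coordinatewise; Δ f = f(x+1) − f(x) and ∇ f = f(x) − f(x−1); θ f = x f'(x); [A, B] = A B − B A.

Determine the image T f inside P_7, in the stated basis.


Δ f = 42x^6 + 117x^5 + (305/2)x^4 + 110x^3 + (71/2)x^2 - 11/6
θ Δ f = 252x^6 + 585x^5 + 610x^4 + 330x^3 + 71x^2
θ f = 42x^7 - 9x^6 - 35x^5 + 2x^3
Δ θ f = 294x^6 + 828x^5 + 1160x^4 + 940x^3 + 403x^2 + 71x
[θ, Δ] f = -42x^6 - 243x^5 - 550x^4 - 610x^3 - 332x^2 - 71x

the result is g(x) = -42x^6 - 243x^5 - 550x^4 - 610x^3 - 332x^2 - 71x


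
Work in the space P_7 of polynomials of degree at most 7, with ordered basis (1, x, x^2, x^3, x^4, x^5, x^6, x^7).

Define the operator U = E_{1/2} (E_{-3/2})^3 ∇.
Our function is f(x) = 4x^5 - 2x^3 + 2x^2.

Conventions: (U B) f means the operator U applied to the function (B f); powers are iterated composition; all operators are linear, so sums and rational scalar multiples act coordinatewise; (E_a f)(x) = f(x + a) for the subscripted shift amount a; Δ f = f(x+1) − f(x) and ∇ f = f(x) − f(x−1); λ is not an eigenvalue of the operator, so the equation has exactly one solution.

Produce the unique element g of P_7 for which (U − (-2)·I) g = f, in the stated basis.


g(x) = 2x^5 - 5x^4 + 99x^3 - (1785/2)x^2 + 4684x - 49605/4

write g with unknown coordinates in the stated basis and equate coefficients in (U − (-2)·I) g = f
solving from the highest basis element down gives g = 2x^5 - 5x^4 + 99x^3 - (1785/2)x^2 + 4684x - 49605/4
check: U g = 10x^4 - 200x^3 + 1787x^2 - 9368x + 49605/2
so U g − (-2)·g = 4x^5 - 2x^3 + 2x^2 = f ✓


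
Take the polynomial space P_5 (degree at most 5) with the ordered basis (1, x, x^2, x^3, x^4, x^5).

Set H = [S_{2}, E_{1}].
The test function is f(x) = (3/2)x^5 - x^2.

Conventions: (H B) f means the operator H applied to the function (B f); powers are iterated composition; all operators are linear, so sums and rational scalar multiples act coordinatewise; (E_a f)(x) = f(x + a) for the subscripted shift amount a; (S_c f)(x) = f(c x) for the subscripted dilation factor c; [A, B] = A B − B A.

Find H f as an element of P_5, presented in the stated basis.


the result is g(x) = -120x^4 - 360x^3 - 420x^2 - 221x - 87/2

E_{1} f = (3/2)x^5 + (15/2)x^4 + 15x^3 + 14x^2 + (11/2)x + 1/2
S_{2} E_{1} f = 48x^5 + 120x^4 + 120x^3 + 56x^2 + 11x + 1/2
S_{2} f = 48x^5 - 4x^2
E_{1} S_{2} f = 48x^5 + 240x^4 + 480x^3 + 476x^2 + 232x + 44
[S_{2}, E_{1}] f = -120x^4 - 360x^3 - 420x^2 - 221x - 87/2


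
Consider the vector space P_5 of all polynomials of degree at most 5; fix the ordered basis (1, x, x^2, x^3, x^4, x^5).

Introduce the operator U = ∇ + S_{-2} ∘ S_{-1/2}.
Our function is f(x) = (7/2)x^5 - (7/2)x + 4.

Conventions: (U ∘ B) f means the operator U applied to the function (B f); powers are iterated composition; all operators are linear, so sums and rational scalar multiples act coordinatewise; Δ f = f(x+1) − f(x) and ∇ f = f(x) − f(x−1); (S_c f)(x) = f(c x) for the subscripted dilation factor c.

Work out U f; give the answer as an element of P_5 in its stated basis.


∇ f = (35/2)x^4 - 35x^3 + 35x^2 - (35/2)x
S_{-1/2} f = -(7/64)x^5 + (7/4)x + 4
S_{-2} S_{-1/2} f = (7/2)x^5 - (7/2)x + 4
(∇ + S_{-2} ∘ S_{-1/2}) f = (7/2)x^5 + (35/2)x^4 - 35x^3 + 35x^2 - 21x + 4

g(x) = (7/2)x^5 + (35/2)x^4 - 35x^3 + 35x^2 - 21x + 4


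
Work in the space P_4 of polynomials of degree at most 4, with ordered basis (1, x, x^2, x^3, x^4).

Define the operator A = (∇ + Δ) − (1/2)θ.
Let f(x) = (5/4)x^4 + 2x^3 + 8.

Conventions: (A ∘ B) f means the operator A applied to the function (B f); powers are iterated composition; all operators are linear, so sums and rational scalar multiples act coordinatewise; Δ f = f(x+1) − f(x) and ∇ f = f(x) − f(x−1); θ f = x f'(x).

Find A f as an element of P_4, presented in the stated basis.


∇ f = 5x^3 - (3/2)x^2 - x + 3/4
Δ f = 5x^3 + (27/2)x^2 + 11x + 13/4
(∇ + Δ) f = 10x^3 + 12x^2 + 10x + 4
θ f = 5x^4 + 6x^3
(-(1/2)θ) f = -(5/2)x^4 - 3x^3
((∇ + Δ) − (1/2)θ) f = -(5/2)x^4 + 7x^3 + 12x^2 + 10x + 4

the result is g(x) = -(5/2)x^4 + 7x^3 + 12x^2 + 10x + 4


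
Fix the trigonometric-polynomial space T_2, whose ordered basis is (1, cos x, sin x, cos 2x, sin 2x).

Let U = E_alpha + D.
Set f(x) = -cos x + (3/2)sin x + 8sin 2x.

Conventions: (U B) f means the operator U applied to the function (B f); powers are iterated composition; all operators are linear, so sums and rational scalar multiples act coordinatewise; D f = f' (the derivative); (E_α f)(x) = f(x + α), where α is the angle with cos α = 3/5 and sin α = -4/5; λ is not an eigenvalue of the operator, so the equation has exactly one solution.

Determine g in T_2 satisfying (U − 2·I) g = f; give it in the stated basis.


write g with unknown coordinates in the stated basis and equate coefficients in (U − 2·I) g = f
solving from the highest basis element down gives g = (11/20)cos x - (23/20)sin x - (208/157)cos 2x - (456/157)sin 2x
check: U g = (1/10)cos x - (4/5)sin x - (416/157)cos 2x + (344/157)sin 2x
so U g − 2·g = -cos x + (3/2)sin x + 8sin 2x = f ✓

g(x) = (11/20)cos x - (23/20)sin x - (208/157)cos 2x - (456/157)sin 2x


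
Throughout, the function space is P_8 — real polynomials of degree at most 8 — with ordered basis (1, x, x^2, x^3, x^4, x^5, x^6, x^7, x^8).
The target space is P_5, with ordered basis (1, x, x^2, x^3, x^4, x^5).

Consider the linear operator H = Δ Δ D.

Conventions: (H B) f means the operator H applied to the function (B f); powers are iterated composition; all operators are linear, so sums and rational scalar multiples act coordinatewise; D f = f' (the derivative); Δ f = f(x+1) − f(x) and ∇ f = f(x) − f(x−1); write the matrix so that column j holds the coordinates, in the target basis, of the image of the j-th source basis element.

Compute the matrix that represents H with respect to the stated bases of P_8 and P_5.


the matrix is [[0, 0, 0, 6, 24, 70, 180, 434, 1008]; [0, 0, 0, 0, 24, 120, 420, 1260, 3472]; [0, 0, 0, 0, 0, 60, 360, 1470, 5040]; [0, 0, 0, 0, 0, 0, 120, 840, 3920]; [0, 0, 0, 0, 0, 0, 0, 210, 1680]; [0, 0, 0, 0, 0, 0, 0, 0, 336]] (rows listed top to bottom)

image of 1: 0
image of x: 0
image of x^2: 0
image of x^3: 6
image of x^4: 24x + 24
image of x^5: 60x^2 + 120x + 70
image of x^6: 120x^3 + 360x^2 + 420x + 180
image of x^7: 210x^4 + 840x^3 + 1470x^2 + 1260x + 434
image of x^8: 336x^5 + 1680x^4 + 3920x^3 + 5040x^2 + 3472x + 1008
each image's coordinates form column j of the matrix


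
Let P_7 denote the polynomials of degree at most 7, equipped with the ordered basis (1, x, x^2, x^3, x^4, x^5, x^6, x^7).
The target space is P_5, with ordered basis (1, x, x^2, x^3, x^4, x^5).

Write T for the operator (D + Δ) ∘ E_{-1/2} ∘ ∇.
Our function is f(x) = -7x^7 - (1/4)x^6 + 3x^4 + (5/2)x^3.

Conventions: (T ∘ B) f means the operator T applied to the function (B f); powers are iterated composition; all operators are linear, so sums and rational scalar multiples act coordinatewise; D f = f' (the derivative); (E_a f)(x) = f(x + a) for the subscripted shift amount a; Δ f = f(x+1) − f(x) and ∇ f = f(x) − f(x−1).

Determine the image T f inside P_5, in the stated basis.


g(x) = -588x^5 + 2190x^4 - 4365x^3 + 4782x^2 - 2810x + 5553/8

∇ f = -49x^6 + (291/2)x^5 - (965/4)x^4 + 252x^3 - (615/4)x^2 + 52x - 29/4
E_{-1/2} ∇ f = -49x^6 + (585/2)x^5 - (3155/4)x^4 + (4883/4)x^3 - (17943/16)x^2 + (18241/32)x - 7909/64
D E_{-1/2} ∇ f = -294x^5 + (2925/2)x^4 - 3155x^3 + (14649/4)x^2 - (17943/8)x + 18241/32
Δ E_{-1/2} ∇ f = -294x^5 + (1455/2)x^4 - 1210x^3 + (4479/4)x^2 - (4537/8)x + 3971/32
(D + Δ) E_{-1/2} ∇ f = -588x^5 + 2190x^4 - 4365x^3 + 4782x^2 - 2810x + 5553/8


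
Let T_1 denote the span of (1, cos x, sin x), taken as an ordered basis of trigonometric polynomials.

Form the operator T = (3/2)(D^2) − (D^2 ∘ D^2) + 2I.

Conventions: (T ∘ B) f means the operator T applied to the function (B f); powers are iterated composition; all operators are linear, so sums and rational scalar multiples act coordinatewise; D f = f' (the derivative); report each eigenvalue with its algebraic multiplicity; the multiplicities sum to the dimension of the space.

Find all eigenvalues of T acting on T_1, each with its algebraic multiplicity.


λ = -1/2 (multiplicity 2), λ = 2 (multiplicity 1)

image of 1: 2
image of cos x: -(1/2)cos x
image of sin x: -(1/2)sin x
the matrix is diagonal; its diagonal is (2, -1/2, -1/2)
for a triangular matrix the eigenvalues are the diagonal entries, with algebraic multiplicity their repetition count


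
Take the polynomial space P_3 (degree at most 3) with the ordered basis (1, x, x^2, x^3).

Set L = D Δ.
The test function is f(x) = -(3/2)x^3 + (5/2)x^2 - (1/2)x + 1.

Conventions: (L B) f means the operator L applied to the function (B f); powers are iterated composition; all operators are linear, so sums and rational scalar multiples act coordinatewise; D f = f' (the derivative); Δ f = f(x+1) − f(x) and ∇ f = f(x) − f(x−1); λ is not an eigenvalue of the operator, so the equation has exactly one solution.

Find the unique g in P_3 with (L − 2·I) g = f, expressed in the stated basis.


write g with unknown coordinates in the stated basis and equate coefficients in (L − 2·I) g = f
solving from the highest basis element down gives g = (3/4)x^3 - (5/4)x^2 + (5/2)x - 5/8
check: L g = (9/2)x - 1/4
so L g − 2·g = -(3/2)x^3 + (5/2)x^2 - (1/2)x + 1 = f ✓

the result is g(x) = (3/4)x^3 - (5/4)x^2 + (5/2)x - 5/8


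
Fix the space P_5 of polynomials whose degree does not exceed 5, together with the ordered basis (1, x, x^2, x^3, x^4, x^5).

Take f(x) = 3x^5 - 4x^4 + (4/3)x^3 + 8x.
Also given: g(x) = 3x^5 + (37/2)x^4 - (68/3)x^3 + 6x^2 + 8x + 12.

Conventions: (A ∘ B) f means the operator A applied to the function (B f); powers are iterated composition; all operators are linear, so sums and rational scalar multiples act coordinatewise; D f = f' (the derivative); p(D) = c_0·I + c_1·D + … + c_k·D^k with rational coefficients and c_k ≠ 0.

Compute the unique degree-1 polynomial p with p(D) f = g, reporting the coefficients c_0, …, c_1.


p(D) = I + (3/2)·D, i.e. c_0 = 1, c_1 = 3/2

D^0 f = 3x^5 - 4x^4 + (4/3)x^3 + 8x
D^1 f = 15x^4 - 16x^3 + 4x^2 + 8
matching coefficients of g against c_0 f + c_1 Df + … from the top degree down determines the c_i
solution: c_0 = 1, c_1 = 3/2


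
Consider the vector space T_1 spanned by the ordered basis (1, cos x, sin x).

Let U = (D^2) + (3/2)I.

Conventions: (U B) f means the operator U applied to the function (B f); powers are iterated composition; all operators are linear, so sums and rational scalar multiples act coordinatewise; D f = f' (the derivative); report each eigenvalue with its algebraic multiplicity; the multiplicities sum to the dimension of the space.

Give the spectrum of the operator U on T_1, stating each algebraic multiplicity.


λ = 1/2 (multiplicity 2), λ = 3/2 (multiplicity 1)

image of 1: 3/2
image of cos x: (1/2)cos x
image of sin x: (1/2)sin x
the matrix is diagonal; its diagonal is (3/2, 1/2, 1/2)
for a triangular matrix the eigenvalues are the diagonal entries, with algebraic multiplicity their repetition count


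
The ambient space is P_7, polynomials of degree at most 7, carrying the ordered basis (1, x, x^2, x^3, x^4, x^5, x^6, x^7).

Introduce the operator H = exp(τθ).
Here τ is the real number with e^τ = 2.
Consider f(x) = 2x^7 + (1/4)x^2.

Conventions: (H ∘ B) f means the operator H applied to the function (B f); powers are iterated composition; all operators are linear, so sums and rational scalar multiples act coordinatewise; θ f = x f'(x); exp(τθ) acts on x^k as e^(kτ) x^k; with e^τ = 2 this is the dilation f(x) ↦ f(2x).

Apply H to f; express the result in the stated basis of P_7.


g(x) = 256x^7 + x^2

exp(τθ) x^k = e^(kτ) x^k; with e^τ = 2 this sends x^k to 2^k x^k
x^2 ↦ 4 x^2
x^7 ↦ 128 x^7
applying this coordinatewise to f: exp(τθ) f = 256x^7 + x^2


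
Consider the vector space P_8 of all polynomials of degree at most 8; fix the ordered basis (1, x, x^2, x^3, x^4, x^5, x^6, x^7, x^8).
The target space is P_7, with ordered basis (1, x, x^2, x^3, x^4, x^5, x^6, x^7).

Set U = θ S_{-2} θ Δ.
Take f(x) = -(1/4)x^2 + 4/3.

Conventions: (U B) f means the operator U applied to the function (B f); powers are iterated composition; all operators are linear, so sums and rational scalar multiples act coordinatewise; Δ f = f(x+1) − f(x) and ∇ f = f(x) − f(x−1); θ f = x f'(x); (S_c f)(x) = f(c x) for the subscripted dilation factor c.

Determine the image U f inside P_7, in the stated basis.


the image equals g(x) = x

Δ f = -(1/2)x - 1/4
θ Δ f = -(1/2)x
S_{-2} θ Δ f = x
θ S_{-2} θ Δ f = x


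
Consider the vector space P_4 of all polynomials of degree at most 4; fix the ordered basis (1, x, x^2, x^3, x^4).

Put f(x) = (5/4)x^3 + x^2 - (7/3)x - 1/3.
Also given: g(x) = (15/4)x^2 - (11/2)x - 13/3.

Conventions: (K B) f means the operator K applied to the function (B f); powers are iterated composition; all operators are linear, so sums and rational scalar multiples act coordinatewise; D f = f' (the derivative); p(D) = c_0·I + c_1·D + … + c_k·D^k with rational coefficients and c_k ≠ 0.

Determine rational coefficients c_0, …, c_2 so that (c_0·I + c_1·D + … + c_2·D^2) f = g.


c_0 = 0, c_1 = 1, c_2 = -1

D^0 f = (5/4)x^3 + x^2 - (7/3)x - 1/3
D^1 f = (15/4)x^2 + 2x - 7/3
D^2 f = (15/2)x + 2
matching coefficients of g against c_0 f + c_1 Df + … from the top degree down determines the c_i
solution: c_0 = 0, c_1 = 1, c_2 = -1


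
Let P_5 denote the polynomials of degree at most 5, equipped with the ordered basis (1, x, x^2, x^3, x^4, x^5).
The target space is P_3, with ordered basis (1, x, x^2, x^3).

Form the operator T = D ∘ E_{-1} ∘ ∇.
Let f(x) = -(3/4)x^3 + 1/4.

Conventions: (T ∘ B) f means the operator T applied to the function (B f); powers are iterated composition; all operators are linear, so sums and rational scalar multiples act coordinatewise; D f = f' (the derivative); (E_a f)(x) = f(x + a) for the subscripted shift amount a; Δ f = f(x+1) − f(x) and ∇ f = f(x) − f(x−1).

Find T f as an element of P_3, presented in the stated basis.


the result is g(x) = -(9/2)x + 27/4

∇ f = -(9/4)x^2 + (9/4)x - 3/4
E_{-1} ∇ f = -(9/4)x^2 + (27/4)x - 21/4
D E_{-1} ∇ f = -(9/2)x + 27/4


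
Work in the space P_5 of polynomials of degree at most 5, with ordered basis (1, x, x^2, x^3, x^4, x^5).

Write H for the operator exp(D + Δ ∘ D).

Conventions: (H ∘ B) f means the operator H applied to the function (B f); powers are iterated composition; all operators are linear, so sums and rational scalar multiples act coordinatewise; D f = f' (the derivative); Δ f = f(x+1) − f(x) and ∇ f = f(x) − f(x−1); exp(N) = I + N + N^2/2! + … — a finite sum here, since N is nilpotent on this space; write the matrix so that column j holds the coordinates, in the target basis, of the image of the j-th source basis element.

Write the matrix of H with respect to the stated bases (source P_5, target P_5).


image of 1: 1
image of x: x + 1
image of x^2: x^2 + 2x + 3
image of x^3: x^3 + 3x^2 + 9x + 10
image of x^4: x^4 + 4x^3 + 18x^2 + 40x + 41
image of x^5: x^5 + 5x^4 + 30x^3 + 100x^2 + 205x + 196
each image's coordinates form column j of the matrix

the matrix is [[1, 1, 3, 10, 41, 196]; [0, 1, 2, 9, 40, 205]; [0, 0, 1, 3, 18, 100]; [0, 0, 0, 1, 4, 30]; [0, 0, 0, 0, 1, 5]; [0, 0, 0, 0, 0, 1]] (rows listed top to bottom)


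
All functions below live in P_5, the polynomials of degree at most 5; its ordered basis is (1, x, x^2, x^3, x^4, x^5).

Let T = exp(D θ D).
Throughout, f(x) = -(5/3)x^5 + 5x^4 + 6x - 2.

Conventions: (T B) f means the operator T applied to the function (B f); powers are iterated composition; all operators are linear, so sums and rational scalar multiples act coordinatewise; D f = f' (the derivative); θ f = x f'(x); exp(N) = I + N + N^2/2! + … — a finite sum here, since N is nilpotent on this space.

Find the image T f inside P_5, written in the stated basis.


the result is g(x) = -(5/3)x^5 + 5x^4 - (400/3)x^3 + 180x^2 - 794x + 178

order-1 term: -(400/3)x^3 + 180x^2
order-2 term: -800x + 180
the series for exp(D θ D) f terminates at order 2
exp(D θ D) f = -(5/3)x^5 + 5x^4 - (400/3)x^3 + 180x^2 - 794x + 178


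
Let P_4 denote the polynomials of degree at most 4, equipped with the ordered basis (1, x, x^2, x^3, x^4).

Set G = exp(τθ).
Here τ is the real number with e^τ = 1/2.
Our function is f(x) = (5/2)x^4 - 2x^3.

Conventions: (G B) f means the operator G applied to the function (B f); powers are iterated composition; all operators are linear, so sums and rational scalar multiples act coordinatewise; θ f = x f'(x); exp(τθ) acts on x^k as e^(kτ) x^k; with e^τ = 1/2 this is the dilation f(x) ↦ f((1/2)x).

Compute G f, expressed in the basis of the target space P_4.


the result is g(x) = (5/32)x^4 - (1/4)x^3

exp(τθ) x^k = e^(kτ) x^k; with e^τ = 1/2 this sends x^k to (1/2)^k x^k
x^3 ↦ 1/8 x^3
x^4 ↦ 1/16 x^4
applying this coordinatewise to f: exp(τθ) f = (5/32)x^4 - (1/4)x^3


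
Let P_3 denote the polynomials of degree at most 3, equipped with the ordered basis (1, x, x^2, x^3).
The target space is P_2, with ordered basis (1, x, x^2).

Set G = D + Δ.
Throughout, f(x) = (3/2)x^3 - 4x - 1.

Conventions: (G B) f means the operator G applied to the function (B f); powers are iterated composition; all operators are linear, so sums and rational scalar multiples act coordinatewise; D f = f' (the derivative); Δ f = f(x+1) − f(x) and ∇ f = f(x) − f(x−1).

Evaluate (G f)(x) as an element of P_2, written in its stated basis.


g(x) = 9x^2 + (9/2)x - 13/2

D f = (9/2)x^2 - 4
Δ f = (9/2)x^2 + (9/2)x - 5/2
(D + Δ) f = 9x^2 + (9/2)x - 13/2


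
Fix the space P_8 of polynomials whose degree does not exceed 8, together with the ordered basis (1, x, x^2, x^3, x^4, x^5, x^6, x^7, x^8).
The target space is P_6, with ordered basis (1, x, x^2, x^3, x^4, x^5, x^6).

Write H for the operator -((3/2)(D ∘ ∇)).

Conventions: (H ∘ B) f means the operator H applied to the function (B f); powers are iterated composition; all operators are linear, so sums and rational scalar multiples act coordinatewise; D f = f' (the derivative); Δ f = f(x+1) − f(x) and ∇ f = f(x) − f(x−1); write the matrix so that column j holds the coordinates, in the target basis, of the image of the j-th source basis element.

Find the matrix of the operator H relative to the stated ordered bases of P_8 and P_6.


image of 1: 0
image of x: 0
image of x^2: -3
image of x^3: -9x + 9/2
image of x^4: -18x^2 + 18x - 6
image of x^5: -30x^3 + 45x^2 - 30x + 15/2
image of x^6: -45x^4 + 90x^3 - 90x^2 + 45x - 9
image of x^7: -63x^5 + (315/2)x^4 - 210x^3 + (315/2)x^2 - 63x + 21/2
image of x^8: -84x^6 + 252x^5 - 420x^4 + 420x^3 - 252x^2 + 84x - 12
each image's coordinates form column j of the matrix

the matrix is [[0, 0, -3, 9/2, -6, 15/2, -9, 21/2, -12]; [0, 0, 0, -9, 18, -30, 45, -63, 84]; [0, 0, 0, 0, -18, 45, -90, 315/2, -252]; [0, 0, 0, 0, 0, -30, 90, -210, 420]; [0, 0, 0, 0, 0, 0, -45, 315/2, -420]; [0, 0, 0, 0, 0, 0, 0, -63, 252]; [0, 0, 0, 0, 0, 0, 0, 0, -84]] (rows listed top to bottom)


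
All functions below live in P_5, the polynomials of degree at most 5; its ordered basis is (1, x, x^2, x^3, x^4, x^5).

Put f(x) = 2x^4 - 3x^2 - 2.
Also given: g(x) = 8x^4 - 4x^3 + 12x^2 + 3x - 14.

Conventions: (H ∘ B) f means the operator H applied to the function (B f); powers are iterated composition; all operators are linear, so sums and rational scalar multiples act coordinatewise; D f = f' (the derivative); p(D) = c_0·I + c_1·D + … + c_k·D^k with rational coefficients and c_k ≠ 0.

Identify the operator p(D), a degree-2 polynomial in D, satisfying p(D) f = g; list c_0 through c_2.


D^0 f = 2x^4 - 3x^2 - 2
D^1 f = 8x^3 - 6x
D^2 f = 24x^2 - 6
matching coefficients of g against c_0 f + c_1 Df + … from the top degree down determines the c_i
solution: c_0 = 4, c_1 = -1/2, c_2 = 1

p(D) = 4·I − (1/2)·D + D^2, i.e. c_0 = 4, c_1 = -1/2, c_2 = 1


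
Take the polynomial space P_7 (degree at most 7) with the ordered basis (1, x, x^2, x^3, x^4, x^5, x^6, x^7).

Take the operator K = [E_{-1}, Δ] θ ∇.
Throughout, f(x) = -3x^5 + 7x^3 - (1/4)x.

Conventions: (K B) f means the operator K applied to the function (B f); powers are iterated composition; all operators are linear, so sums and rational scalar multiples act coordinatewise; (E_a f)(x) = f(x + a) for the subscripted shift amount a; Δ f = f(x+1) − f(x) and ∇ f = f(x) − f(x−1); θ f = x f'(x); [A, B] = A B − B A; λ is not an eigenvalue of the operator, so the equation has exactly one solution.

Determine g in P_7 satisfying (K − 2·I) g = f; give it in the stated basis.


g(x) = (3/2)x^5 - (7/2)x^3 + (1/8)x

write g with unknown coordinates in the stated basis and equate coefficients in (K − 2·I) g = f
solving from the highest basis element down gives g = (3/2)x^5 - (7/2)x^3 + (1/8)x
check: K g = 0
so K g − 2·g = -3x^5 + 7x^3 - (1/4)x = f ✓


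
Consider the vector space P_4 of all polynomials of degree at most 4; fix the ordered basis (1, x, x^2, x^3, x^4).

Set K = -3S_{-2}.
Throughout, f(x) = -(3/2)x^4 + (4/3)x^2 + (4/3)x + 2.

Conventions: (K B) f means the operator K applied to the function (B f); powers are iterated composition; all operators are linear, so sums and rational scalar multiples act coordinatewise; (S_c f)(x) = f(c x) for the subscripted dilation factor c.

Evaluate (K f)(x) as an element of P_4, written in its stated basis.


g(x) = 72x^4 - 16x^2 + 8x - 6

S_{-2} f = -24x^4 + (16/3)x^2 - (8/3)x + 2
(-3S_{-2}) f = 72x^4 - 16x^2 + 8x - 6


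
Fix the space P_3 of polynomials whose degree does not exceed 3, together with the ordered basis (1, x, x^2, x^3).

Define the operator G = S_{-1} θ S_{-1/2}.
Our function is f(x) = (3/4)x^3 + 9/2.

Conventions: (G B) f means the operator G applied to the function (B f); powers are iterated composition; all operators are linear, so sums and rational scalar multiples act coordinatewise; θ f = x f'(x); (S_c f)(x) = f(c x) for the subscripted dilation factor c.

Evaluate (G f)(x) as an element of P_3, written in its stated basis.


S_{-1/2} f = -(3/32)x^3 + 9/2
θ S_{-1/2} f = -(9/32)x^3
S_{-1} θ S_{-1/2} f = (9/32)x^3

the result is g(x) = (9/32)x^3


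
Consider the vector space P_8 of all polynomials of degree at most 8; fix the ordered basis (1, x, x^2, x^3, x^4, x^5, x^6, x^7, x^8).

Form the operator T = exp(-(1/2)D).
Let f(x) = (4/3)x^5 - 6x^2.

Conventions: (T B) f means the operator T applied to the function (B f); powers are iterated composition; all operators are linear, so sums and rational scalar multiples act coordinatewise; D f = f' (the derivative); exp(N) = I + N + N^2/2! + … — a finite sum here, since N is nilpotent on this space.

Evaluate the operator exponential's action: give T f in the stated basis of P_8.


g(x) = (4/3)x^5 - (10/3)x^4 + (10/3)x^3 - (23/3)x^2 + (77/12)x - 37/24

order-1 term: -(10/3)x^4 + 6x
order-2 term: (10/3)x^3 - 3/2
order-3 term: -(5/3)x^2
order-4 term: (5/12)x
order-5 term: -1/24
the series for exp(-(1/2)D) f terminates at order 5
exp(-(1/2)D) f = (4/3)x^5 - (10/3)x^4 + (10/3)x^3 - (23/3)x^2 + (77/12)x - 37/24


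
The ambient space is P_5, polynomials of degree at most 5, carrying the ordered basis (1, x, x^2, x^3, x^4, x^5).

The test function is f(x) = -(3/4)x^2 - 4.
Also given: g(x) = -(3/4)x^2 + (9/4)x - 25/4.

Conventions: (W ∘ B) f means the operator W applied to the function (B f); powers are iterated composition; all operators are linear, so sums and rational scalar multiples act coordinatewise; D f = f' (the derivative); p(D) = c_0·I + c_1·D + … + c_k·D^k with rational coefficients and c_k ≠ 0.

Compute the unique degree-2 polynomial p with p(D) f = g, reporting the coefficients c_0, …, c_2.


c_0 = 1, c_1 = -3/2, c_2 = 3/2

D^0 f = -(3/4)x^2 - 4
D^1 f = -(3/2)x
D^2 f = -3/2
matching coefficients of g against c_0 f + c_1 Df + … from the top degree down determines the c_i
solution: c_0 = 1, c_1 = -3/2, c_2 = 3/2


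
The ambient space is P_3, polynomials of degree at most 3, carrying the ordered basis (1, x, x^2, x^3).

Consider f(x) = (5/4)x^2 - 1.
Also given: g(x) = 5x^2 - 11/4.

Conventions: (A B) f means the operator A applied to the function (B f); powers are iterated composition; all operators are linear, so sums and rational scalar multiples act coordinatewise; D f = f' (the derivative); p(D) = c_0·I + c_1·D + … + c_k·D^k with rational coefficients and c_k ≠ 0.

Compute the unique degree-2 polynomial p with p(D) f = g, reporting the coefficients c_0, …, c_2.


p(D) = 4·I + (1/2)·D^2, i.e. c_0 = 4, c_1 = 0, c_2 = 1/2

D^0 f = (5/4)x^2 - 1
D^1 f = (5/2)x
D^2 f = 5/2
matching coefficients of g against c_0 f + c_1 Df + … from the top degree down determines the c_i
solution: c_0 = 4, c_1 = 0, c_2 = 1/2


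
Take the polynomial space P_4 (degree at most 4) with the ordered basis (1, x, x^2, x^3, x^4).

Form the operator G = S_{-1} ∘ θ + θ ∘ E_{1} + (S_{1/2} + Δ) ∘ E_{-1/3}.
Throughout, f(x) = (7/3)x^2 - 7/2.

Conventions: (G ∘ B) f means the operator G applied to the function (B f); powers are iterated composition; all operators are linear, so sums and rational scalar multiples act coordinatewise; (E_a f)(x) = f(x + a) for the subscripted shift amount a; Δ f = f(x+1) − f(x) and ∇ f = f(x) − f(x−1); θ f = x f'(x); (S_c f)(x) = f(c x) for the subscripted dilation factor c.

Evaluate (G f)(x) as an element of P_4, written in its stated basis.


θ f = (14/3)x^2
S_{-1} θ f = (14/3)x^2
E_{1} f = (7/3)x^2 + (14/3)x - 7/6
θ E_{1} f = (14/3)x^2 + (14/3)x
E_{-1/3} f = (7/3)x^2 - (14/9)x - 175/54
S_{1/2} E_{-1/3} f = (7/12)x^2 - (7/9)x - 175/54
Δ E_{-1/3} f = (14/3)x + 7/9
(S_{1/2} + Δ) E_{-1/3} f = (7/12)x^2 + (35/9)x - 133/54
(S_{-1} ∘ θ + θ ∘ E_{1} + (S_{1/2} + Δ) ∘ E_{-1/3}) f = (119/12)x^2 + (77/9)x - 133/54

the result is g(x) = (119/12)x^2 + (77/9)x - 133/54


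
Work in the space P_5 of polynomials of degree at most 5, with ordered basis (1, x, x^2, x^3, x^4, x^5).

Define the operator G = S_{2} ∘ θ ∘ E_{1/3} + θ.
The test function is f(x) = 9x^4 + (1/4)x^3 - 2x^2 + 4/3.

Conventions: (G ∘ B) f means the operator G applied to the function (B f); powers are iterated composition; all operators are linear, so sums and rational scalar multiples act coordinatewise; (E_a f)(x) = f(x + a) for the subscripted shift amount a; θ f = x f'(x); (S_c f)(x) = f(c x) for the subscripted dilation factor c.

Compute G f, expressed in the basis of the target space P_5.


E_{1/3} f = 9x^4 + (49/4)x^3 + (17/4)x^2 + (1/12)x + 133/108
θ E_{1/3} f = 36x^4 + (147/4)x^3 + (17/2)x^2 + (1/12)x
S_{2} θ E_{1/3} f = 576x^4 + 294x^3 + 34x^2 + (1/6)x
θ f = 36x^4 + (3/4)x^3 - 4x^2
(S_{2} ∘ θ ∘ E_{1/3} + θ) f = 612x^4 + (1179/4)x^3 + 30x^2 + (1/6)x

the result is g(x) = 612x^4 + (1179/4)x^3 + 30x^2 + (1/6)x


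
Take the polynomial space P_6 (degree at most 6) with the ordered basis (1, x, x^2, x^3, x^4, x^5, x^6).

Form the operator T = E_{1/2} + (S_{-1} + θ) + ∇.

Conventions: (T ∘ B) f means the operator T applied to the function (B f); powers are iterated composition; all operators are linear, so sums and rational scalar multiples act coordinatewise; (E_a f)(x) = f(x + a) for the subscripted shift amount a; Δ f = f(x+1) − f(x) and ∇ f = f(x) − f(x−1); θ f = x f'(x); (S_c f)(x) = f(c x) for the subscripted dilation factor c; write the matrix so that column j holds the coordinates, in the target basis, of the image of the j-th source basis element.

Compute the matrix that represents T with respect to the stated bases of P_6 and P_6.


the matrix is [[2, 3/2, -3/4, 9/8, -15/16, 33/32, -63/64]; [0, 1, 3, -9/4, 9/2, -75/16, 99/16]; [0, 0, 4, 9/2, -9/2, 45/4, -225/16]; [0, 0, 0, 3, 6, -15/2, 45/2]; [0, 0, 0, 0, 6, 15/2, -45/4]; [0, 0, 0, 0, 0, 5, 9]; [0, 0, 0, 0, 0, 0, 8]] (rows listed top to bottom)

image of 1: 2
image of x: x + 3/2
image of x^2: 4x^2 + 3x - 3/4
image of x^3: 3x^3 + (9/2)x^2 - (9/4)x + 9/8
image of x^4: 6x^4 + 6x^3 - (9/2)x^2 + (9/2)x - 15/16
image of x^5: 5x^5 + (15/2)x^4 - (15/2)x^3 + (45/4)x^2 - (75/16)x + 33/32
image of x^6: 8x^6 + 9x^5 - (45/4)x^4 + (45/2)x^3 - (225/16)x^2 + (99/16)x - 63/64
each image's coordinates form column j of the matrix


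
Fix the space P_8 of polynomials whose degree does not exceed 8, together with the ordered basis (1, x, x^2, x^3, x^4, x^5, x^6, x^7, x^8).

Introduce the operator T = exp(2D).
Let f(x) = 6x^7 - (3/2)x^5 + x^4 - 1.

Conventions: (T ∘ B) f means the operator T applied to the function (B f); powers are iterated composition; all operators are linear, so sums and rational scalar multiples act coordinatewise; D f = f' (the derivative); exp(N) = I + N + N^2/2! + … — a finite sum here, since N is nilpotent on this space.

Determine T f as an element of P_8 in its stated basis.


the image equals g(x) = 6x^7 + 84x^6 + (1005/2)x^5 + 1666x^4 + 3308x^3 + 3936x^2 + 2600x + 735

order-1 term: 84x^6 - 15x^4 + 8x^3
order-2 term: 504x^5 - 60x^3 + 24x^2
order-3 term: 1680x^4 - 120x^2 + 32x
order-4 term: 3360x^3 - 120x + 16
order-5 term: 4032x^2 - 48
order-6 term: 2688x
order-7 term: 768
the series for exp(2D) f terminates at order 7
exp(2D) f = 6x^7 + 84x^6 + (1005/2)x^5 + 1666x^4 + 3308x^3 + 3936x^2 + 2600x + 735


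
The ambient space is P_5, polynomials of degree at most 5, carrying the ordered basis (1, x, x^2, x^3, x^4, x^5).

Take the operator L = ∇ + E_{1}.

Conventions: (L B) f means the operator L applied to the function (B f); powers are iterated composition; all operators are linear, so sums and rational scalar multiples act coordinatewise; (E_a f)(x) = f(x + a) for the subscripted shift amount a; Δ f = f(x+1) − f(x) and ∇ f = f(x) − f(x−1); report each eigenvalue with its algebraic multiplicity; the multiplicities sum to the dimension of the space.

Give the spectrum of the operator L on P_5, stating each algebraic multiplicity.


λ = 1 (multiplicity 6)

image of 1: 1
image of x: x + 2
image of x^2: x^2 + 4x
image of x^3: x^3 + 6x^2 + 2
image of x^4: x^4 + 8x^3 + 8x
image of x^5: x^5 + 10x^4 + 20x^2 + 2
the matrix is upper triangular; its diagonal is (1, 1, 1, 1, 1, 1)
for a triangular matrix the eigenvalues are the diagonal entries, with algebraic multiplicity their repetition count
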